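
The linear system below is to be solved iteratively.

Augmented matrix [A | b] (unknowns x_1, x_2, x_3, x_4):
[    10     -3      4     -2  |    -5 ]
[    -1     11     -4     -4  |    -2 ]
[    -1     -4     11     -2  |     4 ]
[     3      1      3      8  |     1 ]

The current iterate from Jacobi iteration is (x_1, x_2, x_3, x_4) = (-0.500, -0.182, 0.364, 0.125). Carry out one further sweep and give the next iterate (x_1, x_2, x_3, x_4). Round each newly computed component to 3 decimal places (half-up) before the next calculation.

(-0.675, -0.049, 0.275, 0.199)

One sweep:
  x_1 = (-5 - (-3)·-0.182 - (4)·0.364 - (-2)·0.125) / (10) = -0.675
  x_2 = (-2 - (-1)·-0.500 - (-4)·0.364 - (-4)·0.125) / (11) = -0.049
  x_3 = (4 - (-1)·-0.500 - (-4)·-0.182 - (-2)·0.125) / (11) = 0.275
  x_4 = (1 - (3)·-0.500 - (1)·-0.182 - (3)·0.364) / (8) = 0.199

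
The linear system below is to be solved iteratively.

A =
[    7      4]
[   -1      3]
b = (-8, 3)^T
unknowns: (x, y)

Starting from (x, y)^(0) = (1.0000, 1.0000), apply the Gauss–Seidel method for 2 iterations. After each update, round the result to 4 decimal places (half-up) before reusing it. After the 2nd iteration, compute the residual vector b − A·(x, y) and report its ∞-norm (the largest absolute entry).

Iteration 1:
  x = (-8 - (4)·1.0000) / (7) = -1.7143
  y = (3 - (-1)·-1.7143) / (3) = 0.4286
Iteration 2:
  x = (-8 - (4)·0.4286) / (7) = -1.3878
  y = (3 - (-1)·-1.3878) / (3) = 0.5374
Residual b − A·x = (-0.4350, 0.0000); ∞-norm = 0.4350

0.4350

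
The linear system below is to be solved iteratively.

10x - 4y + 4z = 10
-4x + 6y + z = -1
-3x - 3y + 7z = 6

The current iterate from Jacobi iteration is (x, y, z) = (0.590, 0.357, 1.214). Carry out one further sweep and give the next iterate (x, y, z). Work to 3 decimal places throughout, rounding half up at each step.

(0.657, 0.024, 1.263)

One sweep:
  x = (10 - (-4)·0.357 - (4)·1.214) / (10) = 0.657
  y = (-1 - (-4)·0.590 - (1)·1.214) / (6) = 0.024
  z = (6 - (-3)·0.590 - (-3)·0.357) / (7) = 1.263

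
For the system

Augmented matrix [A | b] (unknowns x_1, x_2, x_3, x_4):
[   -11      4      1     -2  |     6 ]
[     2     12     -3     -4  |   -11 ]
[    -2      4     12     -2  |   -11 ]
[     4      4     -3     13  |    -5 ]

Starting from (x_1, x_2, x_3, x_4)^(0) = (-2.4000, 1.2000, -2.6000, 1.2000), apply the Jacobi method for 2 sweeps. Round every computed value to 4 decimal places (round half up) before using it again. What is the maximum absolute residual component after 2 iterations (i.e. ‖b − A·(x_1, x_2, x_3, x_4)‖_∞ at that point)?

5.6849

Iteration 1:
  x_1 = (6 - (4)·1.2000 - (1)·-2.6000 - (-2)·1.2000) / (-11) = -0.5636
  x_2 = (-11 - (2)·-2.4000 - (-3)·-2.6000 - (-4)·1.2000) / (12) = -0.7667
  x_3 = (-11 - (-2)·-2.4000 - (4)·1.2000 - (-2)·1.2000) / (12) = -1.5167
  x_4 = (-5 - (4)·-2.4000 - (4)·1.2000 - (-3)·-2.6000) / (13) = -0.6154
Iteration 2:
  x_1 = (6 - (4)·-0.7667 - (1)·-1.5167 - (-2)·-0.6154) / (-11) = -0.8502
  x_2 = (-11 - (2)·-0.5636 - (-3)·-1.5167 - (-4)·-0.6154) / (12) = -1.4070
  x_3 = (-11 - (-2)·-0.5636 - (4)·-0.7667 - (-2)·-0.6154) / (12) = -0.8576
  x_4 = (-5 - (4)·-0.5636 - (4)·-0.7667 - (-3)·-1.5167) / (13) = -0.3253
Residual b − A·x = (2.4828, 3.7104, 2.5682, 5.6849); ∞-norm = 5.6849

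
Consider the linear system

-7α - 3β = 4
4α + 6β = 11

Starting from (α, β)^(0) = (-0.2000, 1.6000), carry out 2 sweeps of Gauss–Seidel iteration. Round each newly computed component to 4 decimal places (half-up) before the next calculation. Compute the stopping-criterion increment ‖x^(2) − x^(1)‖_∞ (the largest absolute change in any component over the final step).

0.4592

Iteration 1:
  α = (4 - (-3)·1.6000) / (-7) = -1.2571
  β = (11 - (4)·-1.2571) / (6) = 2.6714
Iteration 2:
  α = (4 - (-3)·2.6714) / (-7) = -1.7163
  β = (11 - (4)·-1.7163) / (6) = 2.9775
Change: (-0.4592, 0.3061) → max |·| = 0.4592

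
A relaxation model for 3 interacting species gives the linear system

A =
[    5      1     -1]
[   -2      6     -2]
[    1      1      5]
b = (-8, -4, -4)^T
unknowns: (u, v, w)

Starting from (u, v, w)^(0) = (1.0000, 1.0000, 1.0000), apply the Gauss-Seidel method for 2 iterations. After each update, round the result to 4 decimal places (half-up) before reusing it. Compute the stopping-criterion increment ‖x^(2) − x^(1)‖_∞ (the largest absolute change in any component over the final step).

Iteration 1:
  u = (-8 - (1)·1.0000 - (-1)·1.0000) / (5) = -1.6000
  v = (-4 - (-2)·-1.6000 - (-2)·1.0000) / (6) = -0.8667
  w = (-4 - (1)·-1.6000 - (1)·-0.8667) / (5) = -0.3067
Iteration 2:
  u = (-8 - (1)·-0.8667 - (-1)·-0.3067) / (5) = -1.4880
  v = (-4 - (-2)·-1.4880 - (-2)·-0.3067) / (6) = -1.2649
  w = (-4 - (1)·-1.4880 - (1)·-1.2649) / (5) = -0.2494
Change: (0.1120, -0.3982, 0.0573) → max |·| = 0.3982

0.3982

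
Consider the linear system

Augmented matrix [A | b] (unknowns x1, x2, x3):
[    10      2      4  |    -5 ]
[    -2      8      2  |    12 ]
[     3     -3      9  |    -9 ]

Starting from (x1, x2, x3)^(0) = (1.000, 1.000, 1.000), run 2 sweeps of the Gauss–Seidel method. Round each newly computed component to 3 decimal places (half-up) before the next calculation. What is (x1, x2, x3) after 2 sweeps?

(-0.572, 1.434, -0.331)

Iteration 1:
  x1 = (-5 - (2)·1.000 - (4)·1.000) / (10) = -1.100
  x2 = (12 - (-2)·-1.100 - (2)·1.000) / (8) = 0.975
  x3 = (-9 - (3)·-1.100 - (-3)·0.975) / (9) = -0.308
Iteration 2:
  x1 = (-5 - (2)·0.975 - (4)·-0.308) / (10) = -0.572
  x2 = (12 - (-2)·-0.572 - (2)·-0.308) / (8) = 1.434
  x3 = (-9 - (3)·-0.572 - (-3)·1.434) / (9) = -0.331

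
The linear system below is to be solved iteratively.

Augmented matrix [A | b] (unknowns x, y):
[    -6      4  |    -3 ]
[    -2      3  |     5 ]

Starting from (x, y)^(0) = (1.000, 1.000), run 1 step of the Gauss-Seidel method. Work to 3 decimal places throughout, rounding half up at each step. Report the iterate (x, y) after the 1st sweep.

Iteration 1:
  x = (-3 - (4)·1.000) / (-6) = 1.167
  y = (5 - (-2)·1.167) / (3) = 2.445

(1.167, 2.445)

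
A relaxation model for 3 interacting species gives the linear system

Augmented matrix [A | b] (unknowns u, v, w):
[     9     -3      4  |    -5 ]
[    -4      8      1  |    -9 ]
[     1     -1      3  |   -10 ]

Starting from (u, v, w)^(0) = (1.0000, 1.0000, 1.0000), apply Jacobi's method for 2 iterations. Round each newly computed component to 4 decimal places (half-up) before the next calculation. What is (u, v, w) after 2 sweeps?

Iteration 1:
  u = (-5 - (-3)·1.0000 - (4)·1.0000) / (9) = -0.6667
  v = (-9 - (-4)·1.0000 - (1)·1.0000) / (8) = -0.7500
  w = (-10 - (1)·1.0000 - (-1)·1.0000) / (3) = -3.3333
Iteration 2:
  u = (-5 - (-3)·-0.7500 - (4)·-3.3333) / (9) = 0.6759
  v = (-9 - (-4)·-0.6667 - (1)·-3.3333) / (8) = -1.0417
  w = (-10 - (1)·-0.6667 - (-1)·-0.7500) / (3) = -3.3611

(0.6759, -1.0417, -3.3611)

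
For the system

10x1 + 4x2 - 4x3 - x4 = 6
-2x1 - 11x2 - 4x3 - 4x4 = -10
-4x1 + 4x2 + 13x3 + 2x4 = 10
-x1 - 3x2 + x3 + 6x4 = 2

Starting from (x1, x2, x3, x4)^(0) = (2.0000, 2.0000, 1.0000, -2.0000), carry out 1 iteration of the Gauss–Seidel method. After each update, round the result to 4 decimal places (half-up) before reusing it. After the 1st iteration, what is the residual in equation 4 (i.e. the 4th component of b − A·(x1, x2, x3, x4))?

-0.0002

Iteration 1:
  x1 = (6 - (4)·2.0000 - (-4)·1.0000 - (-1)·-2.0000) / (10) = 0.0000
  x2 = (-10 - (-2)·0.0000 - (-4)·1.0000 - (-4)·-2.0000) / (-11) = 1.2727
  x3 = (10 - (-4)·0.0000 - (4)·1.2727 - (2)·-2.0000) / (13) = 0.6853
  x4 = (2 - (-1)·0.0000 - (-3)·1.2727 - (1)·0.6853) / (6) = 0.8555
Residual b − A·x = (4.5059, 10.1629, -5.7107, -0.0002)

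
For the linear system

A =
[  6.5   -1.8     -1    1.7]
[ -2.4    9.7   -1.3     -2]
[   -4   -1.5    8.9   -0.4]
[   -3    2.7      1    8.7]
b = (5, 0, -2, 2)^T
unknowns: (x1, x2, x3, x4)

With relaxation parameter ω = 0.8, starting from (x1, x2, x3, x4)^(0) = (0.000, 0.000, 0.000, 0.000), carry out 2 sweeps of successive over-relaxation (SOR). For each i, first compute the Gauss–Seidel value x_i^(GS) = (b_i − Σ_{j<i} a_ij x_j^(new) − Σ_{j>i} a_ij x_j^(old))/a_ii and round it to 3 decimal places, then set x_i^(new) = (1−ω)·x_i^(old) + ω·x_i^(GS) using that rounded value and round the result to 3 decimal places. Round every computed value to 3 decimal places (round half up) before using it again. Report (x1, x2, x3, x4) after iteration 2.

Iteration 1:
  x1: GS value = (5 - (-1.8)·0.000 - (-1)·0.000 - (1.7)·0.000) / (6.5) = 0.769;  x1 ← (1−ω)·0.000 + ω·0.769 = 0.615
  x2: GS value = (0 - (-2.4)·0.615 - (-1.3)·0.000 - (-2)·0.000) / (9.7) = 0.152;  x2 ← (1−ω)·0.000 + ω·0.152 = 0.122
  x3: GS value = (-2 - (-4)·0.615 - (-1.5)·0.122 - (-0.4)·0.000) / (8.9) = 0.072;  x3 ← (1−ω)·0.000 + ω·0.072 = 0.058
  x4: GS value = (2 - (-3)·0.615 - (2.7)·0.122 - (1)·0.058) / (8.7) = 0.397;  x4 ← (1−ω)·0.000 + ω·0.397 = 0.318
Iteration 2:
  x1: GS value = (5 - (-1.8)·0.122 - (-1)·0.058 - (1.7)·0.318) / (6.5) = 0.729;  x1 ← (1−ω)·0.615 + ω·0.729 = 0.706
  x2: GS value = (0 - (-2.4)·0.706 - (-1.3)·0.058 - (-2)·0.318) / (9.7) = 0.248;  x2 ← (1−ω)·0.122 + ω·0.248 = 0.223
  x3: GS value = (-2 - (-4)·0.706 - (-1.5)·0.223 - (-0.4)·0.318) / (8.9) = 0.144;  x3 ← (1−ω)·0.058 + ω·0.144 = 0.127
  x4: GS value = (2 - (-3)·0.706 - (2.7)·0.223 - (1)·0.127) / (8.7) = 0.390;  x4 ← (1−ω)·0.318 + ω·0.390 = 0.376

(0.706, 0.223, 0.127, 0.376)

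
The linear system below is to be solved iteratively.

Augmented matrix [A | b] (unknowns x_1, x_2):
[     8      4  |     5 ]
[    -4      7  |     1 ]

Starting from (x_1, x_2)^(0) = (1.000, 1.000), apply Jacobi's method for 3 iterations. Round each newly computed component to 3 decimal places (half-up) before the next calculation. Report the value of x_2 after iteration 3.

Iteration 1:
  x_1 = (5 - (4)·1.000) / (8) = 0.125
  x_2 = (1 - (-4)·1.000) / (7) = 0.714
Iteration 2:
  x_1 = (5 - (4)·0.714) / (8) = 0.268
  x_2 = (1 - (-4)·0.125) / (7) = 0.214
Iteration 3:
  x_1 = (5 - (4)·0.214) / (8) = 0.518
  x_2 = (1 - (-4)·0.268) / (7) = 0.296

0.296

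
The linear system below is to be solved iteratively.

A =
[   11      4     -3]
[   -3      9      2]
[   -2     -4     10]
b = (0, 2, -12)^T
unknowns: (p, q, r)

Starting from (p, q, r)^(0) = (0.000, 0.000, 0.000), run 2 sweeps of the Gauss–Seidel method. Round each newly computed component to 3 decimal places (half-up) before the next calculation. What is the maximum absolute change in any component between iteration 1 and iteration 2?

Iteration 1:
  p = (0 - (4)·0.000 - (-3)·0.000) / (11) = 0.000
  q = (2 - (-3)·0.000 - (2)·0.000) / (9) = 0.222
  r = (-12 - (-2)·0.000 - (-4)·0.222) / (10) = -1.111
Iteration 2:
  p = (0 - (4)·0.222 - (-3)·-1.111) / (11) = -0.384
  q = (2 - (-3)·-0.384 - (2)·-1.111) / (9) = 0.341
  r = (-12 - (-2)·-0.384 - (-4)·0.341) / (10) = -1.140
Change: (-0.384, 0.119, -0.029) → max |·| = 0.384

0.384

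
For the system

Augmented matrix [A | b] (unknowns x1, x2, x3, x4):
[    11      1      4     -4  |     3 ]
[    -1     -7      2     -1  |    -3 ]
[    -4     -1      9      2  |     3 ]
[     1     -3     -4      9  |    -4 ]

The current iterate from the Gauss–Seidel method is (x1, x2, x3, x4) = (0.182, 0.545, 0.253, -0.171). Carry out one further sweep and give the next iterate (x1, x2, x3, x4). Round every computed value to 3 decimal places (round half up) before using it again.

(0.069, 0.515, 0.459, -0.076)

One sweep:
  x1 = (3 - (1)·0.545 - (4)·0.253 - (-4)·-0.171) / (11) = 0.069
  x2 = (-3 - (-1)·0.069 - (2)·0.253 - (-1)·-0.171) / (-7) = 0.515
  x3 = (3 - (-4)·0.069 - (-1)·0.515 - (2)·-0.171) / (9) = 0.459
  x4 = (-4 - (1)·0.069 - (-3)·0.515 - (-4)·0.459) / (9) = -0.076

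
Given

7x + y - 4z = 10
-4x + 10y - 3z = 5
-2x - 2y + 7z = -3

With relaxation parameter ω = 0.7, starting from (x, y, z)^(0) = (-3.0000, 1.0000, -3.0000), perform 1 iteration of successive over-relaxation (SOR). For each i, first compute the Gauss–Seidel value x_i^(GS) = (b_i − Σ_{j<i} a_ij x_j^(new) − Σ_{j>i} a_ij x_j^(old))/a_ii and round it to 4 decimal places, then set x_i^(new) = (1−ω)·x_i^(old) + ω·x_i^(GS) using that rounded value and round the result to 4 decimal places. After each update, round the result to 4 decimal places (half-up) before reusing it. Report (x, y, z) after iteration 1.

Iteration 1:
  x: GS value = (10 - (1)·1.0000 - (-4)·-3.0000) / (7) = -0.4286;  x ← (1−ω)·-3.0000 + ω·-0.4286 = -1.2000
  y: GS value = (5 - (-4)·-1.2000 - (-3)·-3.0000) / (10) = -0.8800;  y ← (1−ω)·1.0000 + ω·-0.8800 = -0.3160
  z: GS value = (-3 - (-2)·-1.2000 - (-2)·-0.3160) / (7) = -0.8617;  z ← (1−ω)·-3.0000 + ω·-0.8617 = -1.5032

(-1.2000, -0.3160, -1.5032)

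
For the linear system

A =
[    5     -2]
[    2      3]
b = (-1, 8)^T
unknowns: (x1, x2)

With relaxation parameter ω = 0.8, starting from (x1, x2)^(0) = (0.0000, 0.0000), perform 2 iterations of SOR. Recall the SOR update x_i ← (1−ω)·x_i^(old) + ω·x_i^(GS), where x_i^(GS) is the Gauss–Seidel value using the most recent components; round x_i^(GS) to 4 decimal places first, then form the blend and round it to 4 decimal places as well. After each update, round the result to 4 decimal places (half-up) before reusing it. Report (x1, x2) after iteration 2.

Iteration 1:
  x1: GS value = (-1 - (-2)·0.0000) / (5) = -0.2000;  x1 ← (1−ω)·0.0000 + ω·-0.2000 = -0.1600
  x2: GS value = (8 - (2)·-0.1600) / (3) = 2.7733;  x2 ← (1−ω)·0.0000 + ω·2.7733 = 2.2186
Iteration 2:
  x1: GS value = (-1 - (-2)·2.2186) / (5) = 0.6874;  x1 ← (1−ω)·-0.1600 + ω·0.6874 = 0.5179
  x2: GS value = (8 - (2)·0.5179) / (3) = 2.3214;  x2 ← (1−ω)·2.2186 + ω·2.3214 = 2.3008

(0.5179, 2.3008)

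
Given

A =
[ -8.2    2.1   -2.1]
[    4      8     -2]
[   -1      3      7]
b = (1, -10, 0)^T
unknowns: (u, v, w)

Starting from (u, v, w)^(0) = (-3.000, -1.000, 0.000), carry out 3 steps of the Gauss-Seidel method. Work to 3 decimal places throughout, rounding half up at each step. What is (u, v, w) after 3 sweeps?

(-0.434, -0.954, 0.347)

Iteration 1:
  u = (1 - (2.1)·-1.000 - (-2.1)·0.000) / (-8.2) = -0.378
  v = (-10 - (4)·-0.378 - (-2)·0.000) / (8) = -1.061
  w = (0 - (-1)·-0.378 - (3)·-1.061) / (7) = 0.401
Iteration 2:
  u = (1 - (2.1)·-1.061 - (-2.1)·0.401) / (-8.2) = -0.496
  v = (-10 - (4)·-0.496 - (-2)·0.401) / (8) = -0.902
  w = (0 - (-1)·-0.496 - (3)·-0.902) / (7) = 0.316
Iteration 3:
  u = (1 - (2.1)·-0.902 - (-2.1)·0.316) / (-8.2) = -0.434
  v = (-10 - (4)·-0.434 - (-2)·0.316) / (8) = -0.954
  w = (0 - (-1)·-0.434 - (3)·-0.954) / (7) = 0.347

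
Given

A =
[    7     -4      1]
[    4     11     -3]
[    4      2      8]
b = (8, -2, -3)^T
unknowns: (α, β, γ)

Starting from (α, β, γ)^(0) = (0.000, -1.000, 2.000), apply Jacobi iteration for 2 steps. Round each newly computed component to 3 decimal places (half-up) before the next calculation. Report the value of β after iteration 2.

Iteration 1:
  α = (8 - (-4)·-1.000 - (1)·2.000) / (7) = 0.286
  β = (-2 - (4)·0.000 - (-3)·2.000) / (11) = 0.364
  γ = (-3 - (4)·0.000 - (2)·-1.000) / (8) = -0.125
Iteration 2:
  α = (8 - (-4)·0.364 - (1)·-0.125) / (7) = 1.369
  β = (-2 - (4)·0.286 - (-3)·-0.125) / (11) = -0.320
  γ = (-3 - (4)·0.286 - (2)·0.364) / (8) = -0.609

-0.320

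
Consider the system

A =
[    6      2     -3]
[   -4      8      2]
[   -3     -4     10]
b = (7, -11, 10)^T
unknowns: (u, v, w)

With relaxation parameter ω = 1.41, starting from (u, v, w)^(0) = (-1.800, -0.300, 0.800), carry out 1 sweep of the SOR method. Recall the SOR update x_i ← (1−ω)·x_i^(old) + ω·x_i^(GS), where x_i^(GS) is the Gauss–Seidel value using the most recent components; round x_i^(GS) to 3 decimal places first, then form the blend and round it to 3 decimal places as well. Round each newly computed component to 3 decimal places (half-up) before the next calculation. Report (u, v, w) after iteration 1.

(3.088, 0.079, 2.433)

Iteration 1:
  u: GS value = (7 - (2)·-0.300 - (-3)·0.800) / (6) = 1.667;  u ← (1−ω)·-1.800 + ω·1.667 = 3.088
  v: GS value = (-11 - (-4)·3.088 - (2)·0.800) / (8) = -0.031;  v ← (1−ω)·-0.300 + ω·-0.031 = 0.079
  w: GS value = (10 - (-3)·3.088 - (-4)·0.079) / (10) = 1.958;  w ← (1−ω)·0.800 + ω·1.958 = 2.433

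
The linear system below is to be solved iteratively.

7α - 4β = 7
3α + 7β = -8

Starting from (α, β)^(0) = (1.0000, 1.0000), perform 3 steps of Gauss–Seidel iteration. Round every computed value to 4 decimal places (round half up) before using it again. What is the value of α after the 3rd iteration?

0.3562

Iteration 1:
  α = (7 - (-4)·1.0000) / (7) = 1.5714
  β = (-8 - (3)·1.5714) / (7) = -1.8163
Iteration 2:
  α = (7 - (-4)·-1.8163) / (7) = -0.0379
  β = (-8 - (3)·-0.0379) / (7) = -1.1266
Iteration 3:
  α = (7 - (-4)·-1.1266) / (7) = 0.3562
  β = (-8 - (3)·0.3562) / (7) = -1.2955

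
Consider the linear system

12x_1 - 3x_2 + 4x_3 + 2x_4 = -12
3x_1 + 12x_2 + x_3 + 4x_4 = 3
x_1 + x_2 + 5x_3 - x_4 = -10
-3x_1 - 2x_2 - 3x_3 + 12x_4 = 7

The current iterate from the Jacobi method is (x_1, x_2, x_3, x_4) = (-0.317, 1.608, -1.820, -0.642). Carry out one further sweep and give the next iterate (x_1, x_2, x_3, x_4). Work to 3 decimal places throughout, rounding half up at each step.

One sweep:
  x_1 = (-12 - (-3)·1.608 - (4)·-1.820 - (2)·-0.642) / (12) = 0.116
  x_2 = (3 - (3)·-0.317 - (1)·-1.820 - (4)·-0.642) / (12) = 0.695
  x_3 = (-10 - (1)·-0.317 - (1)·1.608 - (-1)·-0.642) / (5) = -2.387
  x_4 = (7 - (-3)·-0.317 - (-2)·1.608 - (-3)·-1.820) / (12) = 0.317

(0.116, 0.695, -2.387, 0.317)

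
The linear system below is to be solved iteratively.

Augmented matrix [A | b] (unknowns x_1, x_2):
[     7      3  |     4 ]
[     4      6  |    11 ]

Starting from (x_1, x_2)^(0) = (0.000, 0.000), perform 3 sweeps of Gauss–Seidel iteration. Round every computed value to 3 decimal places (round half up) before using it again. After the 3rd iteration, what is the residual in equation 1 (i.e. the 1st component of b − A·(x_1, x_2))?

Iteration 1:
  x_1 = (4 - (3)·0.000) / (7) = 0.571
  x_2 = (11 - (4)·0.571) / (6) = 1.453
Iteration 2:
  x_1 = (4 - (3)·1.453) / (7) = -0.051
  x_2 = (11 - (4)·-0.051) / (6) = 1.867
Iteration 3:
  x_1 = (4 - (3)·1.867) / (7) = -0.229
  x_2 = (11 - (4)·-0.229) / (6) = 1.986
Residual b − A·x = (-0.355, 0.000)

-0.355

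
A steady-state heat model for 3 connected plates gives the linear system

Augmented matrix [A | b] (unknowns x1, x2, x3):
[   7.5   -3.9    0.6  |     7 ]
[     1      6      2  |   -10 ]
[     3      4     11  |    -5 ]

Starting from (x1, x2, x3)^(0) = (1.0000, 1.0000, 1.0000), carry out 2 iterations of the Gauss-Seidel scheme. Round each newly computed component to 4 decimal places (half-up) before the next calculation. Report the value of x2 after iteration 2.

-1.6231

Iteration 1:
  x1 = (7 - (-3.9)·1.0000 - (0.6)·1.0000) / (7.5) = 1.3733
  x2 = (-10 - (1)·1.3733 - (2)·1.0000) / (6) = -2.2289
  x3 = (-5 - (3)·1.3733 - (4)·-2.2289) / (11) = -0.0186
Iteration 2:
  x1 = (7 - (-3.9)·-2.2289 - (0.6)·-0.0186) / (7.5) = -0.2242
  x2 = (-10 - (1)·-0.2242 - (2)·-0.0186) / (6) = -1.6231
  x3 = (-5 - (3)·-0.2242 - (4)·-1.6231) / (11) = 0.1968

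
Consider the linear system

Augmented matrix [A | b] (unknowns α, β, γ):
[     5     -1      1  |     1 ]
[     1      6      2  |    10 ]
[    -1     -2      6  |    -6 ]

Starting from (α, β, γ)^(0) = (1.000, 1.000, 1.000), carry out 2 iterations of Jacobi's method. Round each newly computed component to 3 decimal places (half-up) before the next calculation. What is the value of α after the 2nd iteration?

0.533

Iteration 1:
  α = (1 - (-1)·1.000 - (1)·1.000) / (5) = 0.200
  β = (10 - (1)·1.000 - (2)·1.000) / (6) = 1.167
  γ = (-6 - (-1)·1.000 - (-2)·1.000) / (6) = -0.500
Iteration 2:
  α = (1 - (-1)·1.167 - (1)·-0.500) / (5) = 0.533
  β = (10 - (1)·0.200 - (2)·-0.500) / (6) = 1.800
  γ = (-6 - (-1)·0.200 - (-2)·1.167) / (6) = -0.578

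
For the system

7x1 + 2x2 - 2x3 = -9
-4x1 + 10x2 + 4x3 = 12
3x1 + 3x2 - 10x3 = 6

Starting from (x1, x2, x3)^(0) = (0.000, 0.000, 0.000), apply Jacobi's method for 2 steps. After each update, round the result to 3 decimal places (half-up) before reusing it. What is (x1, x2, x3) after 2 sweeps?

Iteration 1:
  x1 = (-9 - (2)·0.000 - (-2)·0.000) / (7) = -1.286
  x2 = (12 - (-4)·0.000 - (4)·0.000) / (10) = 1.200
  x3 = (6 - (3)·0.000 - (3)·0.000) / (-10) = -0.600
Iteration 2:
  x1 = (-9 - (2)·1.200 - (-2)·-0.600) / (7) = -1.800
  x2 = (12 - (-4)·-1.286 - (4)·-0.600) / (10) = 0.926
  x3 = (6 - (3)·-1.286 - (3)·1.200) / (-10) = -0.626

(-1.800, 0.926, -0.626)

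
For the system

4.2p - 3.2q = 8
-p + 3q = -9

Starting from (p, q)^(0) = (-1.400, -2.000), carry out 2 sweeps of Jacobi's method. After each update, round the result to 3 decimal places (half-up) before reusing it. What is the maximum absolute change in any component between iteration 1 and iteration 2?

Iteration 1:
  p = (8 - (-3.2)·-2.000) / (4.2) = 0.381
  q = (-9 - (-1)·-1.400) / (3) = -3.467
Iteration 2:
  p = (8 - (-3.2)·-3.467) / (4.2) = -0.737
  q = (-9 - (-1)·0.381) / (3) = -2.873
Change: (-1.118, 0.594) → max |·| = 1.118

1.118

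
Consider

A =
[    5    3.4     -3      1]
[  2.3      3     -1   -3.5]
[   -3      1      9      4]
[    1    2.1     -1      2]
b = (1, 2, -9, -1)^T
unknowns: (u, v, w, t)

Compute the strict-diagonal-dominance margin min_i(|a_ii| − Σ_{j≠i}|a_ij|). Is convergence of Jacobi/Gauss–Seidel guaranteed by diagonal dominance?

row 1: |5| − (3.4+3+1) = -2.4
row 2: |3| − (2.3+1+3.5) = -3.8
row 3: |9| − (3+1+4) = 1
row 4: |2| − (1+2.1+1) = -2.1
minimum over rows = -3.8 → not strictly diagonally dominant

-3.8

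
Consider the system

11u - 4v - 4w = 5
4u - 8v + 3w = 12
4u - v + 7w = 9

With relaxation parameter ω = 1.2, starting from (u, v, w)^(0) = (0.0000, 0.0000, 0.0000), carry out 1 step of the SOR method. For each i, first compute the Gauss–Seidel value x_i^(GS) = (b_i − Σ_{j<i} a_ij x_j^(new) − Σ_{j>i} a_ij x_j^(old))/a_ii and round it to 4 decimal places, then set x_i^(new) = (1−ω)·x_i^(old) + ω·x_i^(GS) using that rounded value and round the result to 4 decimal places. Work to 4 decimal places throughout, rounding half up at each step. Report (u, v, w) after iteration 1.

Iteration 1:
  u: GS value = (5 - (-4)·0.0000 - (-4)·0.0000) / (11) = 0.4545;  u ← (1−ω)·0.0000 + ω·0.4545 = 0.5454
  v: GS value = (12 - (4)·0.5454 - (3)·0.0000) / (-8) = -1.2273;  v ← (1−ω)·0.0000 + ω·-1.2273 = -1.4728
  w: GS value = (9 - (4)·0.5454 - (-1)·-1.4728) / (7) = 0.7637;  w ← (1−ω)·0.0000 + ω·0.7637 = 0.9164

(0.5454, -1.4728, 0.9164)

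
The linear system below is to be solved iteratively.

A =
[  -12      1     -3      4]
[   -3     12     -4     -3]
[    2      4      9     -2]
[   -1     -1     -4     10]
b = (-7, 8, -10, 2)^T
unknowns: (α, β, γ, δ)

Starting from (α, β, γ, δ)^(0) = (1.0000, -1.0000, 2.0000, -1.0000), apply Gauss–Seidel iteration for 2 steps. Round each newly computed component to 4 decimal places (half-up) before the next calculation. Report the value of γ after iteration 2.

-1.5192

Iteration 1:
  α = (-7 - (1)·-1.0000 - (-3)·2.0000 - (4)·-1.0000) / (-12) = -0.3333
  β = (8 - (-3)·-0.3333 - (-4)·2.0000 - (-3)·-1.0000) / (12) = 1.0000
  γ = (-10 - (2)·-0.3333 - (4)·1.0000 - (-2)·-1.0000) / (9) = -1.7037
  δ = (2 - (-1)·-0.3333 - (-1)·1.0000 - (-4)·-1.7037) / (10) = -0.4148
Iteration 2:
  α = (-7 - (1)·1.0000 - (-3)·-1.7037 - (4)·-0.4148) / (-12) = 0.9543
  β = (8 - (-3)·0.9543 - (-4)·-1.7037 - (-3)·-0.4148) / (12) = 0.2336
  γ = (-10 - (2)·0.9543 - (4)·0.2336 - (-2)·-0.4148) / (9) = -1.5192
  δ = (2 - (-1)·0.9543 - (-1)·0.2336 - (-4)·-1.5192) / (10) = -0.2889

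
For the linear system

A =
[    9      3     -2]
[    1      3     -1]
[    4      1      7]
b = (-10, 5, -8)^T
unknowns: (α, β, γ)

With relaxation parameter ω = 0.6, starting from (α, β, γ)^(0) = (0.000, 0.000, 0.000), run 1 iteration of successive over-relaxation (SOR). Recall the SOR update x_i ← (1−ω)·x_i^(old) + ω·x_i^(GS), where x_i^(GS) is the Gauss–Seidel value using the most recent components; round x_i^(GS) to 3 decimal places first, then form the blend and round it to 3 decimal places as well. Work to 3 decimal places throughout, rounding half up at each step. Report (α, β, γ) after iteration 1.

Iteration 1:
  α: GS value = (-10 - (3)·0.000 - (-2)·0.000) / (9) = -1.111;  α ← (1−ω)·0.000 + ω·-1.111 = -0.667
  β: GS value = (5 - (1)·-0.667 - (-1)·0.000) / (3) = 1.889;  β ← (1−ω)·0.000 + ω·1.889 = 1.133
  γ: GS value = (-8 - (4)·-0.667 - (1)·1.133) / (7) = -0.924;  γ ← (1−ω)·0.000 + ω·-0.924 = -0.554

(-0.667, 1.133, -0.554)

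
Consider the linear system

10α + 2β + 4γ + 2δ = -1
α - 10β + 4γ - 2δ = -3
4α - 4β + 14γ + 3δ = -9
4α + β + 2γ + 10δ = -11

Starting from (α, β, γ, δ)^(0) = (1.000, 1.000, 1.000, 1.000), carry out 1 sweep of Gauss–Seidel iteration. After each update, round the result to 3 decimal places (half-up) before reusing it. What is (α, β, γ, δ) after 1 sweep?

(-0.900, 0.410, -0.483, -0.684)

Iteration 1:
  α = (-1 - (2)·1.000 - (4)·1.000 - (2)·1.000) / (10) = -0.900
  β = (-3 - (1)·-0.900 - (4)·1.000 - (-2)·1.000) / (-10) = 0.410
  γ = (-9 - (4)·-0.900 - (-4)·0.410 - (3)·1.000) / (14) = -0.483
  δ = (-11 - (4)·-0.900 - (1)·0.410 - (2)·-0.483) / (10) = -0.684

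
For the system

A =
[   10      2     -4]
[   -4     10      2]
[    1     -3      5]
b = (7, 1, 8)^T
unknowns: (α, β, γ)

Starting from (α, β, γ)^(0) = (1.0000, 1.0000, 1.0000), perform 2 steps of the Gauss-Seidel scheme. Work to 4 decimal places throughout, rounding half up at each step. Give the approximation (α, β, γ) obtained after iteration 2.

(1.2784, 0.2962, 1.5220)

Iteration 1:
  α = (7 - (2)·1.0000 - (-4)·1.0000) / (10) = 0.9000
  β = (1 - (-4)·0.9000 - (2)·1.0000) / (10) = 0.2600
  γ = (8 - (1)·0.9000 - (-3)·0.2600) / (5) = 1.5760
Iteration 2:
  α = (7 - (2)·0.2600 - (-4)·1.5760) / (10) = 1.2784
  β = (1 - (-4)·1.2784 - (2)·1.5760) / (10) = 0.2962
  γ = (8 - (1)·1.2784 - (-3)·0.2962) / (5) = 1.5220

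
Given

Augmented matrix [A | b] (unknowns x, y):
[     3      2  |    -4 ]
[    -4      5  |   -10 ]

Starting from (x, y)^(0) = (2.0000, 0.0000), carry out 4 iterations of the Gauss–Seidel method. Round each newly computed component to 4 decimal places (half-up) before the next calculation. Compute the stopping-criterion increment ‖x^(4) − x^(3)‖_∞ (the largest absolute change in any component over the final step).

Iteration 1:
  x = (-4 - (2)·0.0000) / (3) = -1.3333
  y = (-10 - (-4)·-1.3333) / (5) = -3.0666
Iteration 2:
  x = (-4 - (2)·-3.0666) / (3) = 0.7111
  y = (-10 - (-4)·0.7111) / (5) = -1.4311
Iteration 3:
  x = (-4 - (2)·-1.4311) / (3) = -0.3793
  y = (-10 - (-4)·-0.3793) / (5) = -2.3034
Iteration 4:
  x = (-4 - (2)·-2.3034) / (3) = 0.2023
  y = (-10 - (-4)·0.2023) / (5) = -1.8382
Change: (0.5816, 0.4652) → max |·| = 0.5816

0.5816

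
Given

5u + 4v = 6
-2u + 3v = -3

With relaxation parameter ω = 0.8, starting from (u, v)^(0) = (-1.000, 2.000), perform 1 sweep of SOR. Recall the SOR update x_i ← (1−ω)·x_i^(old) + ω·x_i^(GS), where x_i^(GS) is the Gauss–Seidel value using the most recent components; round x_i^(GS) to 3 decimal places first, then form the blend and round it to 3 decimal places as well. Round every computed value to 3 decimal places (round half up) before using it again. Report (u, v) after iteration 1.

(-0.520, -0.678)

Iteration 1:
  u: GS value = (6 - (4)·2.000) / (5) = -0.400;  u ← (1−ω)·-1.000 + ω·-0.400 = -0.520
  v: GS value = (-3 - (-2)·-0.520) / (3) = -1.347;  v ← (1−ω)·2.000 + ω·-1.347 = -0.678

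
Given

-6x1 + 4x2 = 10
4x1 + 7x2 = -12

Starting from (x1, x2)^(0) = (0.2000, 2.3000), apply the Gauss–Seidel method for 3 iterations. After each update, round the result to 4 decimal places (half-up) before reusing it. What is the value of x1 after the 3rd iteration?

Iteration 1:
  x1 = (10 - (4)·2.3000) / (-6) = -0.1333
  x2 = (-12 - (4)·-0.1333) / (7) = -1.6381
Iteration 2:
  x1 = (10 - (4)·-1.6381) / (-6) = -2.7587
  x2 = (-12 - (4)·-2.7587) / (7) = -0.1379
Iteration 3:
  x1 = (10 - (4)·-0.1379) / (-6) = -1.7586
  x2 = (-12 - (4)·-1.7586) / (7) = -0.7094

-1.7586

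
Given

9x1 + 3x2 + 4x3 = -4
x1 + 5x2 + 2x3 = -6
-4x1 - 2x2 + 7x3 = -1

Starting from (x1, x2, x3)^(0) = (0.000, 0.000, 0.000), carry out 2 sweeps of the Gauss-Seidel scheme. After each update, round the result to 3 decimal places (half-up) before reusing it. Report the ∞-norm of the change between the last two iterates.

Iteration 1:
  x1 = (-4 - (3)·0.000 - (4)·0.000) / (9) = -0.444
  x2 = (-6 - (1)·-0.444 - (2)·0.000) / (5) = -1.111
  x3 = (-1 - (-4)·-0.444 - (-2)·-1.111) / (7) = -0.714
Iteration 2:
  x1 = (-4 - (3)·-1.111 - (4)·-0.714) / (9) = 0.243
  x2 = (-6 - (1)·0.243 - (2)·-0.714) / (5) = -0.963
  x3 = (-1 - (-4)·0.243 - (-2)·-0.963) / (7) = -0.279
Change: (0.687, 0.148, 0.435) → max |·| = 0.687

0.687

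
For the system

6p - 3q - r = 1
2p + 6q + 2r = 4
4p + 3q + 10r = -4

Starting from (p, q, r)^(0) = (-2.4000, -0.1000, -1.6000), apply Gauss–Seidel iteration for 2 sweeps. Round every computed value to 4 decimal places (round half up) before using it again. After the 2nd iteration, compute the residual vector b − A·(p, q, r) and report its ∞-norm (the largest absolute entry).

Iteration 1:
  p = (1 - (-3)·-0.1000 - (-1)·-1.6000) / (6) = -0.1500
  q = (4 - (2)·-0.1500 - (2)·-1.6000) / (6) = 1.2500
  r = (-4 - (4)·-0.1500 - (3)·1.2500) / (10) = -0.7150
Iteration 2:
  p = (1 - (-3)·1.2500 - (-1)·-0.7150) / (6) = 0.6725
  q = (4 - (2)·0.6725 - (2)·-0.7150) / (6) = 0.6808
  r = (-4 - (4)·0.6725 - (3)·0.6808) / (10) = -0.8732
Residual b − A·x = (-1.8658, 0.3166, -0.0004); ∞-norm = 1.8658

1.8658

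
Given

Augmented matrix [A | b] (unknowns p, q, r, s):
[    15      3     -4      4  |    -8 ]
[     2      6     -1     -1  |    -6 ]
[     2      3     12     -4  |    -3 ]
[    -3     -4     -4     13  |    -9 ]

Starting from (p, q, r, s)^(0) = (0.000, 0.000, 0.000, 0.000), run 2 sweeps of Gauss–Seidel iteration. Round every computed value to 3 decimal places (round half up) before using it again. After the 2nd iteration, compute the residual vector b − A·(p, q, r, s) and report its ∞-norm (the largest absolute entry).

0.448

Iteration 1:
  p = (-8 - (3)·0.000 - (-4)·0.000 - (4)·0.000) / (15) = -0.533
  q = (-6 - (2)·-0.533 - (-1)·0.000 - (-1)·0.000) / (6) = -0.822
  r = (-3 - (2)·-0.533 - (3)·-0.822 - (-4)·0.000) / (12) = 0.044
  s = (-9 - (-3)·-0.533 - (-4)·-0.822 - (-4)·0.044) / (13) = -1.055
Iteration 2:
  p = (-8 - (3)·-0.822 - (-4)·0.044 - (4)·-1.055) / (15) = -0.076
  q = (-6 - (2)·-0.076 - (-1)·0.044 - (-1)·-1.055) / (6) = -1.143
  r = (-3 - (2)·-0.076 - (3)·-1.143 - (-4)·-1.055) / (12) = -0.303
  s = (-9 - (-3)·-0.076 - (-4)·-1.143 - (-4)·-0.303) / (13) = -1.155
Residual b − A·x = (-0.023, -0.448, -0.403, 0.003); ∞-norm = 0.448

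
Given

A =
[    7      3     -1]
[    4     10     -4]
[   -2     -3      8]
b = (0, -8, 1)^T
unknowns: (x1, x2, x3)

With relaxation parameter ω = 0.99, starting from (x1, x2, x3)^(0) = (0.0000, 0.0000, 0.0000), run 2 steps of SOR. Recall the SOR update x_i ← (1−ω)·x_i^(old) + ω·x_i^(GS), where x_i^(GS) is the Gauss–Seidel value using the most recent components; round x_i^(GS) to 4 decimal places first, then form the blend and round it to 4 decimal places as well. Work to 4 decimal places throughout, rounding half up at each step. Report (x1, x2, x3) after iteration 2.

(0.3119, -0.9909, -0.1686)

Iteration 1:
  x1: GS value = (0 - (3)·0.0000 - (-1)·0.0000) / (7) = 0.0000;  x1 ← (1−ω)·0.0000 + ω·0.0000 = 0.0000
  x2: GS value = (-8 - (4)·0.0000 - (-4)·0.0000) / (10) = -0.8000;  x2 ← (1−ω)·0.0000 + ω·-0.8000 = -0.7920
  x3: GS value = (1 - (-2)·0.0000 - (-3)·-0.7920) / (8) = -0.1720;  x3 ← (1−ω)·0.0000 + ω·-0.1720 = -0.1703
Iteration 2:
  x1: GS value = (0 - (3)·-0.7920 - (-1)·-0.1703) / (7) = 0.3151;  x1 ← (1−ω)·0.0000 + ω·0.3151 = 0.3119
  x2: GS value = (-8 - (4)·0.3119 - (-4)·-0.1703) / (10) = -0.9929;  x2 ← (1−ω)·-0.7920 + ω·-0.9929 = -0.9909
  x3: GS value = (1 - (-2)·0.3119 - (-3)·-0.9909) / (8) = -0.1686;  x3 ← (1−ω)·-0.1703 + ω·-0.1686 = -0.1686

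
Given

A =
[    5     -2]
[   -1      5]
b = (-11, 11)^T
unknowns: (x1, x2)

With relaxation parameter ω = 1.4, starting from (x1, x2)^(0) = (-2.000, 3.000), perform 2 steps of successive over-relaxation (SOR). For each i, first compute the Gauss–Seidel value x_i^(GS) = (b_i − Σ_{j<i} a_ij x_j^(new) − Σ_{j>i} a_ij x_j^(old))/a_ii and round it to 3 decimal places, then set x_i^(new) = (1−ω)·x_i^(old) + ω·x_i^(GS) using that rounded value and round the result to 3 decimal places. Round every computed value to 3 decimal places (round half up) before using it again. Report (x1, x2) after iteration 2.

Iteration 1:
  x1: GS value = (-11 - (-2)·3.000) / (5) = -1.000;  x1 ← (1−ω)·-2.000 + ω·-1.000 = -0.600
  x2: GS value = (11 - (-1)·-0.600) / (5) = 2.080;  x2 ← (1−ω)·3.000 + ω·2.080 = 1.712
Iteration 2:
  x1: GS value = (-11 - (-2)·1.712) / (5) = -1.515;  x1 ← (1−ω)·-0.600 + ω·-1.515 = -1.881
  x2: GS value = (11 - (-1)·-1.881) / (5) = 1.824;  x2 ← (1−ω)·1.712 + ω·1.824 = 1.869

(-1.881, 1.869)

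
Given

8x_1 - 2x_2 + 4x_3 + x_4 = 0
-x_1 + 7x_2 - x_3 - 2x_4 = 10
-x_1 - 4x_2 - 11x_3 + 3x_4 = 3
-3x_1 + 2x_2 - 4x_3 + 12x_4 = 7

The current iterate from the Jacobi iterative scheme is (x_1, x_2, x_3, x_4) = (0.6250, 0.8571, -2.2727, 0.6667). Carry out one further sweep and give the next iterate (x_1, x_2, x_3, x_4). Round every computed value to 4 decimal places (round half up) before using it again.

One sweep:
  x_1 = (0 - (-2)·0.8571 - (4)·-2.2727 - (1)·0.6667) / (8) = 1.2673
  x_2 = (10 - (-1)·0.6250 - (-1)·-2.2727 - (-2)·0.6667) / (7) = 1.3837
  x_3 = (3 - (-1)·0.6250 - (-4)·0.8571 - (3)·0.6667) / (-11) = -0.4594
  x_4 = (7 - (-3)·0.6250 - (2)·0.8571 - (-4)·-2.2727) / (12) = -0.1608

(1.2673, 1.3837, -0.4594, -0.1608)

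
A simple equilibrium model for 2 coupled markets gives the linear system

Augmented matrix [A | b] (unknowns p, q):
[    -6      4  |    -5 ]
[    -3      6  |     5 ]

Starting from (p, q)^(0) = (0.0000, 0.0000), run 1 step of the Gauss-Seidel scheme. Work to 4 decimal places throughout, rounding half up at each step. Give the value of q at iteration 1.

1.2500

Iteration 1:
  p = (-5 - (4)·0.0000) / (-6) = 0.8333
  q = (5 - (-3)·0.8333) / (6) = 1.2500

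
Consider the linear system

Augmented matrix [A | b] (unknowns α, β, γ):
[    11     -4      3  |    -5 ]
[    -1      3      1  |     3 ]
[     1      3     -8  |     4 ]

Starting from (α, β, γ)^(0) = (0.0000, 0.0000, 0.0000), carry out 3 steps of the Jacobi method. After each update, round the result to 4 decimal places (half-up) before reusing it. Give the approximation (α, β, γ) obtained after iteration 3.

Iteration 1:
  α = (-5 - (-4)·0.0000 - (3)·0.0000) / (11) = -0.4545
  β = (3 - (-1)·0.0000 - (1)·0.0000) / (3) = 1.0000
  γ = (4 - (1)·0.0000 - (3)·0.0000) / (-8) = -0.5000
Iteration 2:
  α = (-5 - (-4)·1.0000 - (3)·-0.5000) / (11) = 0.0455
  β = (3 - (-1)·-0.4545 - (1)·-0.5000) / (3) = 1.0152
  γ = (4 - (1)·-0.4545 - (3)·1.0000) / (-8) = -0.1818
Iteration 3:
  α = (-5 - (-4)·1.0152 - (3)·-0.1818) / (11) = -0.0358
  β = (3 - (-1)·0.0455 - (1)·-0.1818) / (3) = 1.0758
  γ = (4 - (1)·0.0455 - (3)·1.0152) / (-8) = -0.1136

(-0.0358, 1.0758, -0.1136)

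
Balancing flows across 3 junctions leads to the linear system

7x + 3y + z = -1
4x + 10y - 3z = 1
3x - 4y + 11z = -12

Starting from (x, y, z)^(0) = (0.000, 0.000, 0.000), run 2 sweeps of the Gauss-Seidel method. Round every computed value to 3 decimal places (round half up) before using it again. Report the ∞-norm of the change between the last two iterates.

0.328

Iteration 1:
  x = (-1 - (3)·0.000 - (1)·0.000) / (7) = -0.143
  y = (1 - (4)·-0.143 - (-3)·0.000) / (10) = 0.157
  z = (-12 - (3)·-0.143 - (-4)·0.157) / (11) = -0.995
Iteration 2:
  x = (-1 - (3)·0.157 - (1)·-0.995) / (7) = -0.068
  y = (1 - (4)·-0.068 - (-3)·-0.995) / (10) = -0.171
  z = (-12 - (3)·-0.068 - (-4)·-0.171) / (11) = -1.135
Change: (0.075, -0.328, -0.140) → max |·| = 0.328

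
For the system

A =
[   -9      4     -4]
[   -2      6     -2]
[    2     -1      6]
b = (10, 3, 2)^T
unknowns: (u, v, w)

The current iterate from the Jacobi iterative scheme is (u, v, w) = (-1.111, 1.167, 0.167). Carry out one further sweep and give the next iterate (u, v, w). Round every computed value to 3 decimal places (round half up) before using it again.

One sweep:
  u = (10 - (4)·1.167 - (-4)·0.167) / (-9) = -0.667
  v = (3 - (-2)·-1.111 - (-2)·0.167) / (6) = 0.185
  w = (2 - (2)·-1.111 - (-1)·1.167) / (6) = 0.898

(-0.667, 0.185, 0.898)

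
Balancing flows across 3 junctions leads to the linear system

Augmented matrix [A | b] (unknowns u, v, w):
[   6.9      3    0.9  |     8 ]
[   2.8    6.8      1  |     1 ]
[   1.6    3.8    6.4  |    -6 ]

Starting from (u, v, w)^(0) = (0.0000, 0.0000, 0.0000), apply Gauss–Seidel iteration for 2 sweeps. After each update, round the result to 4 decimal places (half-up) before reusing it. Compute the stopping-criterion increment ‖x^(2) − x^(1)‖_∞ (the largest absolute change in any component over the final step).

0.2781

Iteration 1:
  u = (8 - (3)·0.0000 - (0.9)·0.0000) / (6.9) = 1.1594
  v = (1 - (2.8)·1.1594 - (1)·0.0000) / (6.8) = -0.3303
  w = (-6 - (1.6)·1.1594 - (3.8)·-0.3303) / (6.4) = -1.0312
Iteration 2:
  u = (8 - (3)·-0.3303 - (0.9)·-1.0312) / (6.9) = 1.4375
  v = (1 - (2.8)·1.4375 - (1)·-1.0312) / (6.8) = -0.2932
  w = (-6 - (1.6)·1.4375 - (3.8)·-0.2932) / (6.4) = -1.1228
Change: (0.2781, 0.0371, -0.0916) → max |·| = 0.2781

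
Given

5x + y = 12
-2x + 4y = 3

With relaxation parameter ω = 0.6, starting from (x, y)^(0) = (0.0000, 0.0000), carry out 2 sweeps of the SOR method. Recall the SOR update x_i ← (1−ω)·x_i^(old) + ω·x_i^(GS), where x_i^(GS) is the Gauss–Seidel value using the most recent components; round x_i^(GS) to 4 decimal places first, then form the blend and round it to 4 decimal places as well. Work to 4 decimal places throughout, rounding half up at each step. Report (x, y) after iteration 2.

Iteration 1:
  x: GS value = (12 - (1)·0.0000) / (5) = 2.4000;  x ← (1−ω)·0.0000 + ω·2.4000 = 1.4400
  y: GS value = (3 - (-2)·1.4400) / (4) = 1.4700;  y ← (1−ω)·0.0000 + ω·1.4700 = 0.8820
Iteration 2:
  x: GS value = (12 - (1)·0.8820) / (5) = 2.2236;  x ← (1−ω)·1.4400 + ω·2.2236 = 1.9102
  y: GS value = (3 - (-2)·1.9102) / (4) = 1.7051;  y ← (1−ω)·0.8820 + ω·1.7051 = 1.3759

(1.9102, 1.3759)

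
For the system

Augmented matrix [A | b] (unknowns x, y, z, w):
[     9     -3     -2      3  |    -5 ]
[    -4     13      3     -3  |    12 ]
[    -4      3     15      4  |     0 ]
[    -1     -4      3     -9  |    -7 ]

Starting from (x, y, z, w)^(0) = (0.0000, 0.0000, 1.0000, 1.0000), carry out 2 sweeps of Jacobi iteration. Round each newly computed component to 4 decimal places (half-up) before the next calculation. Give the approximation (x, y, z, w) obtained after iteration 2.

Iteration 1:
  x = (-5 - (-3)·0.0000 - (-2)·1.0000 - (3)·1.0000) / (9) = -0.6667
  y = (12 - (-4)·0.0000 - (3)·1.0000 - (-3)·1.0000) / (13) = 0.9231
  z = (0 - (-4)·0.0000 - (3)·0.0000 - (4)·1.0000) / (15) = -0.2667
  w = (-7 - (-1)·0.0000 - (-4)·0.0000 - (3)·1.0000) / (-9) = 1.1111
Iteration 2:
  x = (-5 - (-3)·0.9231 - (-2)·-0.2667 - (3)·1.1111) / (9) = -0.6775
  y = (12 - (-4)·-0.6667 - (3)·-0.2667 - (-3)·1.1111) / (13) = 1.0359
  z = (0 - (-4)·-0.6667 - (3)·0.9231 - (4)·1.1111) / (15) = -0.6587
  w = (-7 - (-1)·-0.6667 - (-4)·0.9231 - (3)·-0.2667) / (-9) = 0.3527

(-0.6775, 1.0359, -0.6587, 0.3527)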